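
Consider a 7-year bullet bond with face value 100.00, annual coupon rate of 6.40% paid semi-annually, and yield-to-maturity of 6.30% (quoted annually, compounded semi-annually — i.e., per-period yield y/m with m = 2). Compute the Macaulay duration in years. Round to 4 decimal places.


Coupon per period c = face * coupon_rate / m = 3.200000
Periods per year m = 2; per-period yield y/m = 0.031500
Number of cashflows N = 14
Cashflows (t years, CF_t, discount factor 1/(1+y/m)^(m*t), PV):
  t = 0.5000: CF_t = 3.200000, DF = 0.969462, PV = 3.102278
  t = 1.0000: CF_t = 3.200000, DF = 0.939856, PV = 3.007541
  t = 1.5000: CF_t = 3.200000, DF = 0.911155, PV = 2.915696
  t = 2.0000: CF_t = 3.200000, DF = 0.883330, PV = 2.826657
  t = 2.5000: CF_t = 3.200000, DF = 0.856355, PV = 2.740336
  t = 3.0000: CF_t = 3.200000, DF = 0.830204, PV = 2.656651
  t = 3.5000: CF_t = 3.200000, DF = 0.804851, PV = 2.575523
  t = 4.0000: CF_t = 3.200000, DF = 0.780272, PV = 2.496871
  t = 4.5000: CF_t = 3.200000, DF = 0.756444, PV = 2.420622
  t = 5.0000: CF_t = 3.200000, DF = 0.733344, PV = 2.346700
  t = 5.5000: CF_t = 3.200000, DF = 0.710949, PV = 2.275037
  t = 6.0000: CF_t = 3.200000, DF = 0.689238, PV = 2.205562
  t = 6.5000: CF_t = 3.200000, DF = 0.668190, PV = 2.138208
  t = 7.0000: CF_t = 103.200000, DF = 0.647785, PV = 66.851391
Price P = sum_t PV_t = 100.559072
Macaulay numerator sum_t t * PV_t:
  t * PV_t at t = 0.5000: 1.551139
  t * PV_t at t = 1.0000: 3.007541
  t * PV_t at t = 1.5000: 4.373544
  t * PV_t at t = 2.0000: 5.653313
  t * PV_t at t = 2.5000: 6.850840
  t * PV_t at t = 3.0000: 7.969954
  t * PV_t at t = 3.5000: 9.014329
  t * PV_t at t = 4.0000: 9.987484
  t * PV_t at t = 4.5000: 10.892797
  t * PV_t at t = 5.0000: 11.733502
  t * PV_t at t = 5.5000: 12.512702
  t * PV_t at t = 6.0000: 13.233370
  t * PV_t at t = 6.5000: 13.898352
  t * PV_t at t = 7.0000: 467.959734
Macaulay duration D = (sum_t t * PV_t) / P = 578.638602 / 100.559072 = 5.754216

Answer: Macaulay duration = 5.7542 years


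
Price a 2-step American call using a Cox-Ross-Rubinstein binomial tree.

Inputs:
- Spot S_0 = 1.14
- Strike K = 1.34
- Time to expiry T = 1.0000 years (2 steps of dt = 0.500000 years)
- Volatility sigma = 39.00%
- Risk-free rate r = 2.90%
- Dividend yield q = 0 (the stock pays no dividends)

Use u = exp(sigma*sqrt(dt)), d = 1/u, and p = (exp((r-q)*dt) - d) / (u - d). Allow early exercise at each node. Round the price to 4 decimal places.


dt = T/N = 0.500000
u = exp(sigma*sqrt(dt)) = 1.317547; d = 1/u = 0.758986
p = (exp((r-q)*dt) - d) / (u - d) = 0.457639
Discount per step: exp(-r*dt) = 0.985605
Stock lattice S(k, i) with i counting down-moves:
  k=0: S(0,0) = 1.1400
  k=1: S(1,0) = 1.5020; S(1,1) = 0.8652
  k=2: S(2,0) = 1.9790; S(2,1) = 1.1400; S(2,2) = 0.6567
Terminal payoffs V(N, i) = max(S_T - K, 0):
  V(2,0) = 0.638960; V(2,1) = 0.000000; V(2,2) = 0.000000
Backward induction: V(k, i) = exp(-r*dt) * [p * V(k+1, i) + (1-p) * V(k+1, i+1)]; then take max(V_cont, immediate exercise) for American.
  V(1,0) = exp(-r*dt) * [p*0.638960 + (1-p)*0.000000] = 0.288204; exercise = 0.162004; V(1,0) = max -> 0.288204
  V(1,1) = exp(-r*dt) * [p*0.000000 + (1-p)*0.000000] = 0.000000; exercise = 0.000000; V(1,1) = max -> 0.000000
  V(0,0) = exp(-r*dt) * [p*0.288204 + (1-p)*0.000000] = 0.129995; exercise = 0.000000; V(0,0) = max -> 0.129995

Answer: Price = V(0,0) = 0.1300


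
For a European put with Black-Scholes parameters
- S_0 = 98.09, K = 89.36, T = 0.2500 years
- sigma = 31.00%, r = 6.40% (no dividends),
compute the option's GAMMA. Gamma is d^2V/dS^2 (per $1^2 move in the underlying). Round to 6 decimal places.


Answer: Gamma = 0.019325

Derivation:
d1 = 0.7820952891; d2 = 0.6270952891
phi(d1) = 0.2938237874; exp(-qT) = 1.0000000000; exp(-rT) = 0.9841273201
Gamma = exp(-qT) * phi(d1) / (S * sigma * sqrt(T)) = 1.0000000000 * 0.2938237874 / (98.0900 * 0.3100 * 0.5000000000) = 0.019325


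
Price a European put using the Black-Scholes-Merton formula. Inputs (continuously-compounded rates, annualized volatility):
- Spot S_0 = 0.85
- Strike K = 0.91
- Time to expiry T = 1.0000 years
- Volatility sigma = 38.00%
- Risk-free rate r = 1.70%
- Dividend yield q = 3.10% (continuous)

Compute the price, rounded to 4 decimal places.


d1 = (ln(S/K) + (r - q + 0.5*sigma^2) * T) / (sigma * sqrt(T)) = -0.02633750
d2 = d1 - sigma * sqrt(T) = -0.40633750
exp(-rT) = 0.98314368; exp(-qT) = 0.96947557
P = K * exp(-rT) * N(-d2) - S_0 * exp(-qT) * N(-d1)
N(-d1) = 0.51050593; N(-d2) = 0.65775268
P = 0.9100 * 0.98314368 * 0.65775268 - 0.8500 * 0.96947557 * 0.51050593 = 0.1678

Answer: Price = 0.1678


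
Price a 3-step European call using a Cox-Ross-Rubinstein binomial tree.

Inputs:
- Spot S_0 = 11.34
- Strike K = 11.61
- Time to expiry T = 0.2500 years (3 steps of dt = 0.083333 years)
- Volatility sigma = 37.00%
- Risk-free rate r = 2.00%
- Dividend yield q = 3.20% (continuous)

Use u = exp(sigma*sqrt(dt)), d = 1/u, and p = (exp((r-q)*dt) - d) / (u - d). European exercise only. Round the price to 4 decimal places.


dt = T/N = 0.083333
u = exp(sigma*sqrt(dt)) = 1.112723; d = 1/u = 0.898697
p = (exp((r-q)*dt) - d) / (u - d) = 0.468653
Discount per step: exp(-r*dt) = 0.998335
Stock lattice S(k, i) with i counting down-moves:
  k=0: S(0,0) = 11.3400
  k=1: S(1,0) = 12.6183; S(1,1) = 10.1912
  k=2: S(2,0) = 14.0406; S(2,1) = 11.3400; S(2,2) = 9.1588
  k=3: S(3,0) = 15.6233; S(3,1) = 12.6183; S(3,2) = 10.1912; S(3,3) = 8.2310
Terminal payoffs V(N, i) = max(S_T - K, 0):
  V(3,0) = 4.013336; V(3,1) = 1.008274; V(3,2) = 0.000000; V(3,3) = 0.000000
Backward induction: V(k, i) = exp(-r*dt) * [p * V(k+1, i) + (1-p) * V(k+1, i+1)].
  V(2,0) = exp(-r*dt) * [p*4.013336 + (1-p)*1.008274] = 2.412581
  V(2,1) = exp(-r*dt) * [p*1.008274 + (1-p)*0.000000] = 0.471744
  V(2,2) = exp(-r*dt) * [p*0.000000 + (1-p)*0.000000] = 0.000000
  V(1,0) = exp(-r*dt) * [p*2.412581 + (1-p)*0.471744] = 1.379022
  V(1,1) = exp(-r*dt) * [p*0.471744 + (1-p)*0.000000] = 0.220716
  V(0,0) = exp(-r*dt) * [p*1.379022 + (1-p)*0.220716] = 0.762288

Answer: Price = V(0,0) = 0.7623


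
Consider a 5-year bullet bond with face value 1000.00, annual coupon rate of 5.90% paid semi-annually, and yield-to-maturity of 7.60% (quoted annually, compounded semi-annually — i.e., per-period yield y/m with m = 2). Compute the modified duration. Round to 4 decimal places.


Answer: Modified duration = 4.2155

Derivation:
Coupon per period c = face * coupon_rate / m = 29.500000
Periods per year m = 2; per-period yield y/m = 0.038000
Number of cashflows N = 10
Cashflows (t years, CF_t, discount factor 1/(1+y/m)^(m*t), PV):
  t = 0.5000: CF_t = 29.500000, DF = 0.963391, PV = 28.420039
  t = 1.0000: CF_t = 29.500000, DF = 0.928122, PV = 27.379613
  t = 1.5000: CF_t = 29.500000, DF = 0.894145, PV = 26.377277
  t = 2.0000: CF_t = 29.500000, DF = 0.861411, PV = 25.411635
  t = 2.5000: CF_t = 29.500000, DF = 0.829876, PV = 24.481344
  t = 3.0000: CF_t = 29.500000, DF = 0.799495, PV = 23.585109
  t = 3.5000: CF_t = 29.500000, DF = 0.770227, PV = 22.721685
  t = 4.0000: CF_t = 29.500000, DF = 0.742030, PV = 21.889870
  t = 4.5000: CF_t = 29.500000, DF = 0.714865, PV = 21.088507
  t = 5.0000: CF_t = 1029.500000, DF = 0.688694, PV = 709.010743
Price P = sum_t PV_t = 930.365822
First compute Macaulay numerator sum_t t * PV_t:
  t * PV_t at t = 0.5000: 14.210019
  t * PV_t at t = 1.0000: 27.379613
  t * PV_t at t = 1.5000: 39.565915
  t * PV_t at t = 2.0000: 50.823269
  t * PV_t at t = 2.5000: 61.203359
  t * PV_t at t = 3.0000: 70.755328
  t * PV_t at t = 3.5000: 79.525899
  t * PV_t at t = 4.0000: 87.559481
  t * PV_t at t = 4.5000: 94.898282
  t * PV_t at t = 5.0000: 3545.053716
Macaulay duration D = 4070.974881 / 930.365822 = 4.375671
Modified duration = D / (1 + y/m) = 4.375671 / (1 + 0.038000) = 4.215483


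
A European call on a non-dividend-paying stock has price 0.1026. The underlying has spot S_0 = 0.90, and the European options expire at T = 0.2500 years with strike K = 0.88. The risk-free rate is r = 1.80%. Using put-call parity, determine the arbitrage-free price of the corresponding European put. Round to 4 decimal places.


Answer: Put price = 0.0786

Derivation:
Put-call parity: C - P = S_0 * exp(-qT) - K * exp(-rT).
S_0 * exp(-qT) = 0.9000 * 1.00000000 = 0.90000000
K * exp(-rT) = 0.8800 * 0.99551011 = 0.87604890
P = C - S*exp(-qT) + K*exp(-rT)
P = 0.1026 - 0.90000000 + 0.87604890 = 0.0786


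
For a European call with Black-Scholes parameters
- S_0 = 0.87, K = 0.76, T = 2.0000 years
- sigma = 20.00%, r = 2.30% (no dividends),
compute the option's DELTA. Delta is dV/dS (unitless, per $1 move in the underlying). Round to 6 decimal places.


d1 = 0.7819709281; d2 = 0.4991282156
phi(d1) = 0.2938523645; exp(-qT) = 1.0000000000; exp(-rT) = 0.9550419622
N(d1) = 0.7828841704
Delta = exp(-qT) * N(d1) = 1.0000000000 * 0.7828841704 = 0.782884

Answer: Delta = 0.782884


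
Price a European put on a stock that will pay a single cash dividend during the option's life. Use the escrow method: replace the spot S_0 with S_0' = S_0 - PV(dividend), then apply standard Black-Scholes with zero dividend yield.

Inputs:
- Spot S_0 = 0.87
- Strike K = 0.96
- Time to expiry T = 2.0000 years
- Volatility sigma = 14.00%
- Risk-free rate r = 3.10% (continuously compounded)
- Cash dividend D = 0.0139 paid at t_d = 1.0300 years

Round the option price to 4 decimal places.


Answer: Price = 0.0946

Derivation:
PV(D) = D * exp(-r * t_d) = 0.0139 * 0.96857438 = 0.01346318
S_0' = S_0 - PV(D) = 0.8700 - 0.01346318 = 0.85653682
d1 = (ln(S_0'/K) + (r + sigma^2/2)*T) / (sigma*sqrt(T)) = -0.16382646
d2 = d1 - sigma*sqrt(T) = -0.36181635
exp(-rT) = 0.93988289
N(-d1) = 0.56506612; N(-d2) = 0.64125536
P = K * exp(-rT) * N(-d2) - S_0' * N(-d1) = 0.9600 * 0.93988289 * 0.64125536 - 0.85653682 * 0.56506612 = 0.0946


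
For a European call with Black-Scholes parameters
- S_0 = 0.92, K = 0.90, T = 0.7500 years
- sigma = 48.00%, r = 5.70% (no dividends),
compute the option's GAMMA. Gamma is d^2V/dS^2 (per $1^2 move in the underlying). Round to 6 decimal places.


d1 = 0.3635596457; d2 = -0.0521325481
phi(d1) = 0.3734293902; exp(-qT) = 1.0000000000; exp(-rT) = 0.9581508979
Gamma = exp(-qT) * phi(d1) / (S * sigma * sqrt(T)) = 1.0000000000 * 0.3734293902 / (0.9200 * 0.4800 * 0.8660254038) = 0.976447

Answer: Gamma = 0.976447


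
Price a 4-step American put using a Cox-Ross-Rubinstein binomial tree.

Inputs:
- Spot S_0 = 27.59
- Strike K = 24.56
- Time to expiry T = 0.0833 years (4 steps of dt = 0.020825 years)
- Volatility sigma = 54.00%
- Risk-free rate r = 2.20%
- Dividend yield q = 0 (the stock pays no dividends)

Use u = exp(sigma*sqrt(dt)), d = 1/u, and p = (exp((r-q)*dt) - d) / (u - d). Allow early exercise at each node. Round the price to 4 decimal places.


Answer: Price = V(0,0) = 0.5644

Derivation:
dt = T/N = 0.020825
u = exp(sigma*sqrt(dt)) = 1.081043; d = 1/u = 0.925032
p = (exp((r-q)*dt) - d) / (u - d) = 0.483465
Discount per step: exp(-r*dt) = 0.999542
Stock lattice S(k, i) with i counting down-moves:
  k=0: S(0,0) = 27.5900
  k=1: S(1,0) = 29.8260; S(1,1) = 25.5216
  k=2: S(2,0) = 32.2432; S(2,1) = 27.5900; S(2,2) = 23.6083
  k=3: S(3,0) = 34.8563; S(3,1) = 29.8260; S(3,2) = 25.5216; S(3,3) = 21.8385
  k=4: S(4,0) = 37.6812; S(4,1) = 32.2432; S(4,2) = 27.5900; S(4,3) = 23.6083; S(4,4) = 20.2013
Terminal payoffs V(N, i) = max(K - S_T, 0):
  V(4,0) = 0.000000; V(4,1) = 0.000000; V(4,2) = 0.000000; V(4,3) = 0.951661; V(4,4) = 4.358707
Backward induction: V(k, i) = exp(-r*dt) * [p * V(k+1, i) + (1-p) * V(k+1, i+1)]; then take max(V_cont, immediate exercise) for American.
  V(3,0) = exp(-r*dt) * [p*0.000000 + (1-p)*0.000000] = 0.000000; exercise = 0.000000; V(3,0) = max -> 0.000000
  V(3,1) = exp(-r*dt) * [p*0.000000 + (1-p)*0.000000] = 0.000000; exercise = 0.000000; V(3,1) = max -> 0.000000
  V(3,2) = exp(-r*dt) * [p*0.000000 + (1-p)*0.951661] = 0.491341; exercise = 0.000000; V(3,2) = max -> 0.491341
  V(3,3) = exp(-r*dt) * [p*0.951661 + (1-p)*4.358707] = 2.710276; exercise = 2.721526; V(3,3) = max -> 2.721526
  V(2,0) = exp(-r*dt) * [p*0.000000 + (1-p)*0.000000] = 0.000000; exercise = 0.000000; V(2,0) = max -> 0.000000
  V(2,1) = exp(-r*dt) * [p*0.000000 + (1-p)*0.491341] = 0.253678; exercise = 0.000000; V(2,1) = max -> 0.253678
  V(2,2) = exp(-r*dt) * [p*0.491341 + (1-p)*2.721526] = 1.642555; exercise = 0.951661; V(2,2) = max -> 1.642555
  V(1,0) = exp(-r*dt) * [p*0.000000 + (1-p)*0.253678] = 0.130973; exercise = 0.000000; V(1,0) = max -> 0.130973
  V(1,1) = exp(-r*dt) * [p*0.253678 + (1-p)*1.642555] = 0.970636; exercise = 0.000000; V(1,1) = max -> 0.970636
  V(0,0) = exp(-r*dt) * [p*0.130973 + (1-p)*0.970636] = 0.564430; exercise = 0.000000; V(0,0) = max -> 0.564430


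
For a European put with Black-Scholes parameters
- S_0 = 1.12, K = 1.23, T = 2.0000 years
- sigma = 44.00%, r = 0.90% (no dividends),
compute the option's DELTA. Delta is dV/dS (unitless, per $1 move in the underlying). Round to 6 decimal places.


Answer: Delta = -0.424852

Derivation:
d1 = 0.1894958041; d2 = -0.4327581633
phi(d1) = 0.3918434571; exp(-qT) = 1.0000000000; exp(-rT) = 0.9821610324
N(-d1) = 0.4248521217
Delta = -exp(-qT) * N(-d1) = -1.0000000000 * 0.4248521217 = -0.424852


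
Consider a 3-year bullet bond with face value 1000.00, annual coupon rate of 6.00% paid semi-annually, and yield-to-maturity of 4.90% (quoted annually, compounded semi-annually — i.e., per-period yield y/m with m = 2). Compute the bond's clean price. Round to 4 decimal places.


Coupon per period c = face * coupon_rate / m = 30.000000
Periods per year m = 2; per-period yield y/m = 0.024500
Number of cashflows N = 6
Cashflows (t years, CF_t, discount factor 1/(1+y/m)^(m*t), PV):
  t = 0.5000: CF_t = 30.000000, DF = 0.976086, PV = 29.282577
  t = 1.0000: CF_t = 30.000000, DF = 0.952744, PV = 28.582310
  t = 1.5000: CF_t = 30.000000, DF = 0.929960, PV = 27.898790
  t = 2.0000: CF_t = 30.000000, DF = 0.907721, PV = 27.231615
  t = 2.5000: CF_t = 30.000000, DF = 0.886013, PV = 26.580396
  t = 3.0000: CF_t = 1030.000000, DF = 0.864825, PV = 890.769725
Price P = sum_t PV_t = 1030.345414

Answer: Price = 1030.3454


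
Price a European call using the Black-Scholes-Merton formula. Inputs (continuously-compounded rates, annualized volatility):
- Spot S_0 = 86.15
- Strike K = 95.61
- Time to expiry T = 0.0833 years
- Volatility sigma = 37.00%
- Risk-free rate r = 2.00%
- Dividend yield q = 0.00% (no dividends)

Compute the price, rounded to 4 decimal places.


Answer: Price = 0.8693

Derivation:
d1 = (ln(S/K) + (r - q + 0.5*sigma^2) * T) / (sigma * sqrt(T)) = -0.90664844
d2 = d1 - sigma * sqrt(T) = -1.01343688
exp(-rT) = 0.99833539; exp(-qT) = 1.00000000
C = S_0 * exp(-qT) * N(d1) - K * exp(-rT) * N(d2)
N(d1) = 0.18229637; N(d2) = 0.15542577
C = 86.1500 * 1.00000000 * 0.18229637 - 95.6100 * 0.99833539 * 0.15542577 = 0.8693


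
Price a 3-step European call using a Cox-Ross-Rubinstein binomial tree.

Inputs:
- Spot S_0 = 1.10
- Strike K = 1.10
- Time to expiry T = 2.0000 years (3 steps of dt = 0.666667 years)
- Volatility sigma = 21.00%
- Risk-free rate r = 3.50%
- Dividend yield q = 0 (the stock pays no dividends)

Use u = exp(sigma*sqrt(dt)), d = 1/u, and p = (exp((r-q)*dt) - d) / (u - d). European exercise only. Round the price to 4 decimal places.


dt = T/N = 0.666667
u = exp(sigma*sqrt(dt)) = 1.187042; d = 1/u = 0.842430
p = (exp((r-q)*dt) - d) / (u - d) = 0.525744
Discount per step: exp(-r*dt) = 0.976937
Stock lattice S(k, i) with i counting down-moves:
  k=0: S(0,0) = 1.1000
  k=1: S(1,0) = 1.3057; S(1,1) = 0.9267
  k=2: S(2,0) = 1.5500; S(2,1) = 1.1000; S(2,2) = 0.7807
  k=3: S(3,0) = 1.8399; S(3,1) = 1.3057; S(3,2) = 0.9267; S(3,3) = 0.6576
Terminal payoffs V(N, i) = max(S_T - K, 0):
  V(3,0) = 0.739885; V(3,1) = 0.205746; V(3,2) = 0.000000; V(3,3) = 0.000000
Backward induction: V(k, i) = exp(-r*dt) * [p * V(k+1, i) + (1-p) * V(k+1, i+1)].
  V(2,0) = exp(-r*dt) * [p*0.739885 + (1-p)*0.205746] = 0.475344
  V(2,1) = exp(-r*dt) * [p*0.205746 + (1-p)*0.000000] = 0.105675
  V(2,2) = exp(-r*dt) * [p*0.000000 + (1-p)*0.000000] = 0.000000
  V(1,0) = exp(-r*dt) * [p*0.475344 + (1-p)*0.105675] = 0.293107
  V(1,1) = exp(-r*dt) * [p*0.105675 + (1-p)*0.000000] = 0.054277
  V(0,0) = exp(-r*dt) * [p*0.293107 + (1-p)*0.054277] = 0.175692

Answer: Price = V(0,0) = 0.1757


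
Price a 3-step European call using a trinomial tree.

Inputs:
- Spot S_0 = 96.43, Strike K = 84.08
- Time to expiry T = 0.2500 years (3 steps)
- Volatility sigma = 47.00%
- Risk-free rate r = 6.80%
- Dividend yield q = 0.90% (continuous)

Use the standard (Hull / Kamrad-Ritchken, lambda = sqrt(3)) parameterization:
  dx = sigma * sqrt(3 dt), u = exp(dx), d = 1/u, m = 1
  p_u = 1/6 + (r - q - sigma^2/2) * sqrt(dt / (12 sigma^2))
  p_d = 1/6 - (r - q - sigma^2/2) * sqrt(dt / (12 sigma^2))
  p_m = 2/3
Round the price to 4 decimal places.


Answer: Price = V(0,0) = 17.1097

Derivation:
dt = T/N = 0.083333; dx = sigma*sqrt(3*dt) = 0.235000
u = exp(dx) = 1.264909; d = 1/u = 0.790571
p_u = 0.157544, p_m = 0.666667, p_d = 0.175789
Discount per step: exp(-r*dt) = 0.994349
Stock lattice S(k, j) with j the centered position index:
  k=0: S(0,+0) = 96.4300
  k=1: S(1,-1) = 76.2347; S(1,+0) = 96.4300; S(1,+1) = 121.9752
  k=2: S(2,-2) = 60.2690; S(2,-1) = 76.2347; S(2,+0) = 96.4300; S(2,+1) = 121.9752; S(2,+2) = 154.2874
  k=3: S(3,-3) = 47.6469; S(3,-2) = 60.2690; S(3,-1) = 76.2347; S(3,+0) = 96.4300; S(3,+1) = 121.9752; S(3,+2) = 154.2874; S(3,+3) = 195.1595
Terminal payoffs V(N, j) = max(S_T - K, 0):
  V(3,-3) = 0.000000; V(3,-2) = 0.000000; V(3,-1) = 0.000000; V(3,+0) = 12.350000; V(3,+1) = 37.895153; V(3,+2) = 70.207440; V(3,+3) = 111.079536
Backward induction: V(k, j) = exp(-r*dt) * [p_u * V(k+1, j+1) + p_m * V(k+1, j) + p_d * V(k+1, j-1)]
  V(2,-2) = exp(-r*dt) * [p_u*0.000000 + p_m*0.000000 + p_d*0.000000] = 0.000000
  V(2,-1) = exp(-r*dt) * [p_u*12.350000 + p_m*0.000000 + p_d*0.000000] = 1.934678
  V(2,+0) = exp(-r*dt) * [p_u*37.895153 + p_m*12.350000 + p_d*0.000000] = 14.123241
  V(2,+1) = exp(-r*dt) * [p_u*70.207440 + p_m*37.895153 + p_d*12.350000] = 38.277690
  V(2,+2) = exp(-r*dt) * [p_u*111.079536 + p_m*70.207440 + p_d*37.895153] = 70.565456
  V(1,-1) = exp(-r*dt) * [p_u*14.123241 + p_m*1.934678 + p_d*0.000000] = 3.494961
  V(1,+0) = exp(-r*dt) * [p_u*38.277690 + p_m*14.123241 + p_d*1.934678] = 15.696821
  V(1,+1) = exp(-r*dt) * [p_u*70.565456 + p_m*38.277690 + p_d*14.123241] = 38.897314
  V(0,+0) = exp(-r*dt) * [p_u*38.897314 + p_m*15.696821 + p_d*3.494961] = 17.109744


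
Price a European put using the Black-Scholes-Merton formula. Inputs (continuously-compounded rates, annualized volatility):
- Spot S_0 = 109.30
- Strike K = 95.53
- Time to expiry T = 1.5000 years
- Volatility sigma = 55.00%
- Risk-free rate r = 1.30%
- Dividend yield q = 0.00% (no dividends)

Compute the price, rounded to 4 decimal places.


d1 = (ln(S/K) + (r - q + 0.5*sigma^2) * T) / (sigma * sqrt(T)) = 0.56565556
d2 = d1 - sigma * sqrt(T) = -0.10795412
exp(-rT) = 0.98068890; exp(-qT) = 1.00000000
P = K * exp(-rT) * N(-d2) - S_0 * exp(-qT) * N(-d1)
N(-d1) = 0.28581398; N(-d2) = 0.54298396
P = 95.5300 * 0.98068890 * 0.54298396 - 109.3000 * 1.00000000 * 0.28581398 = 19.6301

Answer: Price = 19.6301


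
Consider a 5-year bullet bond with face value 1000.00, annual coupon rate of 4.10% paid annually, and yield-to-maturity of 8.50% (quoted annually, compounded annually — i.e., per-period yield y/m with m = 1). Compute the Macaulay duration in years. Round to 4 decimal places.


Coupon per period c = face * coupon_rate / m = 41.000000
Periods per year m = 1; per-period yield y/m = 0.085000
Number of cashflows N = 5
Cashflows (t years, CF_t, discount factor 1/(1+y/m)^(m*t), PV):
  t = 1.0000: CF_t = 41.000000, DF = 0.921659, PV = 37.788018
  t = 2.0000: CF_t = 41.000000, DF = 0.849455, PV = 34.827667
  t = 3.0000: CF_t = 41.000000, DF = 0.782908, PV = 32.099232
  t = 4.0000: CF_t = 41.000000, DF = 0.721574, PV = 29.584546
  t = 5.0000: CF_t = 1041.000000, DF = 0.665045, PV = 692.312286
Price P = sum_t PV_t = 826.611749
Macaulay numerator sum_t t * PV_t:
  t * PV_t at t = 1.0000: 37.788018
  t * PV_t at t = 2.0000: 69.655334
  t * PV_t at t = 3.0000: 96.297696
  t * PV_t at t = 4.0000: 118.338183
  t * PV_t at t = 5.0000: 3461.561428
Macaulay duration D = (sum_t t * PV_t) / P = 3783.640659 / 826.611749 = 4.577289

Answer: Macaulay duration = 4.5773 years


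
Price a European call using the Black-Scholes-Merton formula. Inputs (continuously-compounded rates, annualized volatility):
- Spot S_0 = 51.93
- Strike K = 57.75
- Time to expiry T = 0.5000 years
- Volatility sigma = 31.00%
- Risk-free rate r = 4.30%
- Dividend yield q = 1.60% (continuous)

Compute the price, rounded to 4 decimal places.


d1 = (ln(S/K) + (r - q + 0.5*sigma^2) * T) / (sigma * sqrt(T)) = -0.31341569
d2 = d1 - sigma * sqrt(T) = -0.53261879
exp(-rT) = 0.97872948; exp(-qT) = 0.99203191
C = S_0 * exp(-qT) * N(d1) - K * exp(-rT) * N(d2)
N(d1) = 0.37698243; N(d2) = 0.29714875
C = 51.9300 * 0.99203191 * 0.37698243 - 57.7500 * 0.97872948 * 0.29714875 = 2.6254

Answer: Price = 2.6254


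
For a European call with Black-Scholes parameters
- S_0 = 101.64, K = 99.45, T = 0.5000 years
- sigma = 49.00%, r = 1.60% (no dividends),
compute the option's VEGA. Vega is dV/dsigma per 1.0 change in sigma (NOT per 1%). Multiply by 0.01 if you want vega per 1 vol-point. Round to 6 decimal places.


d1 = 0.2591969265; d2 = -0.0872853963
phi(d1) = 0.3857637835; exp(-qT) = 1.0000000000; exp(-rT) = 0.9920319148
Vega = S * exp(-qT) * phi(d1) * sqrt(T) = 101.6400 * 1.0000000000 * 0.3857637835 * 0.7071067812 = 27.724972

Answer: Vega = 27.724972


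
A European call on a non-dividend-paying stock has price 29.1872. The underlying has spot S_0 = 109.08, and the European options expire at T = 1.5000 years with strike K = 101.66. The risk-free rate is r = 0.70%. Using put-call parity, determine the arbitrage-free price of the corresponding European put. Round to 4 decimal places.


Answer: Put price = 20.7054

Derivation:
Put-call parity: C - P = S_0 * exp(-qT) - K * exp(-rT).
S_0 * exp(-qT) = 109.0800 * 1.00000000 = 109.08000000
K * exp(-rT) = 101.6600 * 0.98955493 = 100.59815444
P = C - S*exp(-qT) + K*exp(-rT)
P = 29.1872 - 109.08000000 + 100.59815444 = 20.7054


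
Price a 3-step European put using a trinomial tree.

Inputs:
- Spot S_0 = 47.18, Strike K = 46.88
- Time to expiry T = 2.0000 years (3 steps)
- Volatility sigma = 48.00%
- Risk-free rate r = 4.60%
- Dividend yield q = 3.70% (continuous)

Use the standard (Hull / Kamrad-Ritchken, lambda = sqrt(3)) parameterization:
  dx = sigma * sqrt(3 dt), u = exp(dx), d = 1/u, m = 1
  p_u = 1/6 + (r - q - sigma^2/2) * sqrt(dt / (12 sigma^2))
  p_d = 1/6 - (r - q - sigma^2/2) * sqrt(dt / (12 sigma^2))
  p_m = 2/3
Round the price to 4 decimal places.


Answer: Price = V(0,0) = 9.8751

Derivation:
dt = T/N = 0.666667; dx = sigma*sqrt(3*dt) = 0.678823
u = exp(dx) = 1.971555; d = 1/u = 0.507214
p_u = 0.114518, p_m = 0.666667, p_d = 0.218816
Discount per step: exp(-r*dt) = 0.969799
Stock lattice S(k, j) with j the centered position index:
  k=0: S(0,+0) = 47.1800
  k=1: S(1,-1) = 23.9304; S(1,+0) = 47.1800; S(1,+1) = 93.0180
  k=2: S(2,-2) = 12.1378; S(2,-1) = 23.9304; S(2,+0) = 47.1800; S(2,+1) = 93.0180; S(2,+2) = 183.3900
  k=3: S(3,-3) = 6.1565; S(3,-2) = 12.1378; S(3,-1) = 23.9304; S(3,+0) = 47.1800; S(3,+1) = 93.0180; S(3,+2) = 183.3900; S(3,+3) = 361.5635
Terminal payoffs V(N, j) = max(K - S_T, 0):
  V(3,-3) = 40.723536; V(3,-2) = 34.742194; V(3,-1) = 22.949649; V(3,+0) = 0.000000; V(3,+1) = 0.000000; V(3,+2) = 0.000000; V(3,+3) = 0.000000
Backward induction: V(k, j) = exp(-r*dt) * [p_u * V(k+1, j+1) + p_m * V(k+1, j) + p_d * V(k+1, j-1)]
  V(2,-2) = exp(-r*dt) * [p_u*22.949649 + p_m*34.742194 + p_d*40.723536] = 33.652554
  V(2,-1) = exp(-r*dt) * [p_u*0.000000 + p_m*22.949649 + p_d*34.742194] = 22.210241
  V(2,+0) = exp(-r*dt) * [p_u*0.000000 + p_m*0.000000 + p_d*22.949649] = 4.870083
  V(2,+1) = exp(-r*dt) * [p_u*0.000000 + p_m*0.000000 + p_d*0.000000] = 0.000000
  V(2,+2) = exp(-r*dt) * [p_u*0.000000 + p_m*0.000000 + p_d*0.000000] = 0.000000
  V(1,-1) = exp(-r*dt) * [p_u*4.870083 + p_m*22.210241 + p_d*33.652554] = 22.041827
  V(1,+0) = exp(-r*dt) * [p_u*0.000000 + p_m*4.870083 + p_d*22.210241] = 7.861842
  V(1,+1) = exp(-r*dt) * [p_u*0.000000 + p_m*0.000000 + p_d*4.870083] = 1.033467
  V(0,+0) = exp(-r*dt) * [p_u*1.033467 + p_m*7.861842 + p_d*22.041827] = 9.875149


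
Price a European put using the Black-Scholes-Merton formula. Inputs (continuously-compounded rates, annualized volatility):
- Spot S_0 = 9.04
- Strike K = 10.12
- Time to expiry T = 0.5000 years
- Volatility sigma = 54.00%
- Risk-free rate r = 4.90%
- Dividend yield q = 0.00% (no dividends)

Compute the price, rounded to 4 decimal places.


Answer: Price = 1.8872

Derivation:
d1 = (ln(S/K) + (r - q + 0.5*sigma^2) * T) / (sigma * sqrt(T)) = -0.04047398
d2 = d1 - sigma * sqrt(T) = -0.42231164
exp(-rT) = 0.97579769; exp(-qT) = 1.00000000
P = K * exp(-rT) * N(-d2) - S_0 * exp(-qT) * N(-d1)
N(-d1) = 0.51614237; N(-d2) = 0.66360122
P = 10.1200 * 0.97579769 * 0.66360122 - 9.0400 * 1.00000000 * 0.51614237 = 1.8872


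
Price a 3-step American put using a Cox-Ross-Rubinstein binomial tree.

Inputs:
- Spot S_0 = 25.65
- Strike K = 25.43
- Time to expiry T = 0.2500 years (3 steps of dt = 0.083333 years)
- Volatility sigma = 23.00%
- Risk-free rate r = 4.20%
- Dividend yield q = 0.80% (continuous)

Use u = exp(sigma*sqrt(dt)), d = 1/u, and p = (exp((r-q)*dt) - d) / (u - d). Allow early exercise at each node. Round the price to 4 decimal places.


dt = T/N = 0.083333
u = exp(sigma*sqrt(dt)) = 1.068649; d = 1/u = 0.935761
p = (exp((r-q)*dt) - d) / (u - d) = 0.504759
Discount per step: exp(-r*dt) = 0.996506
Stock lattice S(k, i) with i counting down-moves:
  k=0: S(0,0) = 25.6500
  k=1: S(1,0) = 27.4108; S(1,1) = 24.0023
  k=2: S(2,0) = 29.2926; S(2,1) = 25.6500; S(2,2) = 22.4604
  k=3: S(3,0) = 31.3035; S(3,1) = 27.4108; S(3,2) = 24.0023; S(3,3) = 21.0175
Terminal payoffs V(N, i) = max(K - S_T, 0):
  V(3,0) = 0.000000; V(3,1) = 0.000000; V(3,2) = 1.427733; V(3,3) = 4.412452
Backward induction: V(k, i) = exp(-r*dt) * [p * V(k+1, i) + (1-p) * V(k+1, i+1)]; then take max(V_cont, immediate exercise) for American.
  V(2,0) = exp(-r*dt) * [p*0.000000 + (1-p)*0.000000] = 0.000000; exercise = 0.000000; V(2,0) = max -> 0.000000
  V(2,1) = exp(-r*dt) * [p*0.000000 + (1-p)*1.427733] = 0.704602; exercise = 0.000000; V(2,1) = max -> 0.704602
  V(2,2) = exp(-r*dt) * [p*1.427733 + (1-p)*4.412452] = 2.895736; exercise = 2.969617; V(2,2) = max -> 2.969617
  V(1,0) = exp(-r*dt) * [p*0.000000 + (1-p)*0.704602] = 0.347729; exercise = 0.000000; V(1,0) = max -> 0.347729
  V(1,1) = exp(-r*dt) * [p*0.704602 + (1-p)*2.969617] = 1.819950; exercise = 1.427733; V(1,1) = max -> 1.819950
  V(0,0) = exp(-r*dt) * [p*0.347729 + (1-p)*1.819950] = 1.073071; exercise = 0.000000; V(0,0) = max -> 1.073071

Answer: Price = V(0,0) = 1.0731


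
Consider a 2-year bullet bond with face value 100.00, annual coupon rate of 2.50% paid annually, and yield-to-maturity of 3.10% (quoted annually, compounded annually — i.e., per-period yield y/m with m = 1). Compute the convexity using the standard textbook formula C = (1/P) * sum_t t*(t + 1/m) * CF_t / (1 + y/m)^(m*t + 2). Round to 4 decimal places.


Answer: Convexity = 5.5523

Derivation:
Coupon per period c = face * coupon_rate / m = 2.500000
Periods per year m = 1; per-period yield y/m = 0.031000
Number of cashflows N = 2
Cashflows (t years, CF_t, discount factor 1/(1+y/m)^(m*t), PV):
  t = 1.0000: CF_t = 2.500000, DF = 0.969932, PV = 2.424830
  t = 2.0000: CF_t = 102.500000, DF = 0.940768, PV = 96.428750
Price P = sum_t PV_t = 98.853580
Convexity numerator sum_t t*(t + 1/m) * CF_t / (1+y/m)^(m*t + 2):
  t = 1.0000: term = 4.562407
  t = 2.0000: term = 544.302657
Convexity = (1/P) * sum = 548.865064 / 98.853580 = 5.552303


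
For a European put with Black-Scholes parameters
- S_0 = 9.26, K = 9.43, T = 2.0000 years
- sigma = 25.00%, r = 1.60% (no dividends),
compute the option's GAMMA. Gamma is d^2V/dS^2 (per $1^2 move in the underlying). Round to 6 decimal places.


Answer: Gamma = 0.119050

Derivation:
d1 = 0.2158314813; d2 = -0.1377219093
phi(d1) = 0.3897576484; exp(-qT) = 1.0000000000; exp(-rT) = 0.9685065821
Gamma = exp(-qT) * phi(d1) / (S * sigma * sqrt(T)) = 1.0000000000 * 0.3897576484 / (9.2600 * 0.2500 * 1.4142135624) = 0.119050


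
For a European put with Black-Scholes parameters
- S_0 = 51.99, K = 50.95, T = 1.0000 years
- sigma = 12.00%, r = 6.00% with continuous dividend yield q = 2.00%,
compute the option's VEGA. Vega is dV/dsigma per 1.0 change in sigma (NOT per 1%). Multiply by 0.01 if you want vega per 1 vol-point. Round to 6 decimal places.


d1 = 0.5617219394; d2 = 0.4417219394
phi(d1) = 0.3407165763; exp(-qT) = 0.9801986733; exp(-rT) = 0.9417645336
Vega = S * exp(-qT) * phi(d1) * sqrt(T) = 51.9900 * 0.9801986733 * 0.3407165763 * 1.0000000000 = 17.363097

Answer: Vega = 17.363097


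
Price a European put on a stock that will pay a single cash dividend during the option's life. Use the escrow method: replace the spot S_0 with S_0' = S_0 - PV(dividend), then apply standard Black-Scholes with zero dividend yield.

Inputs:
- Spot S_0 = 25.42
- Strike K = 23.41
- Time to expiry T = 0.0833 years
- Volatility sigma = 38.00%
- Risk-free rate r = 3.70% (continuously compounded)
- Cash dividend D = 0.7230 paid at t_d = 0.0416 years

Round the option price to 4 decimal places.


Answer: Price = 0.5072

Derivation:
PV(D) = D * exp(-r * t_d) = 0.7230 * 0.99846198 = 0.72188801
S_0' = S_0 - PV(D) = 25.4200 - 0.72188801 = 24.69811199
d1 = (ln(S_0'/K) + (r + sigma^2/2)*T) / (sigma*sqrt(T)) = 0.57132532
d2 = d1 - sigma*sqrt(T) = 0.46165071
exp(-rT) = 0.99692264
N(-d1) = 0.28388957; N(-d2) = 0.32216591
P = K * exp(-rT) * N(-d2) - S_0' * N(-d1) = 23.4100 * 0.99692264 * 0.32216591 - 24.69811199 * 0.28388957 = 0.5072


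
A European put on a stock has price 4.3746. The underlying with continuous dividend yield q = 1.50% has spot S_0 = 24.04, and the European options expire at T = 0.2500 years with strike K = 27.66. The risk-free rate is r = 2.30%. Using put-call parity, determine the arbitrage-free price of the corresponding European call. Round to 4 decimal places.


Answer: Call price = 0.8232

Derivation:
Put-call parity: C - P = S_0 * exp(-qT) - K * exp(-rT).
S_0 * exp(-qT) = 24.0400 * 0.99625702 = 23.95001882
K * exp(-rT) = 27.6600 * 0.99426650 = 27.50141138
C = P + S*exp(-qT) - K*exp(-rT)
C = 4.3746 + 23.95001882 - 27.50141138 = 0.8232


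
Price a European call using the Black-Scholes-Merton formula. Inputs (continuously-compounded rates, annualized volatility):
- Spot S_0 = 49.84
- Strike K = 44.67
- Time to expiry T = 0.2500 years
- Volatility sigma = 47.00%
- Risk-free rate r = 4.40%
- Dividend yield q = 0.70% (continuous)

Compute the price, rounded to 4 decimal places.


Answer: Price = 7.7250

Derivation:
d1 = (ln(S/K) + (r - q + 0.5*sigma^2) * T) / (sigma * sqrt(T)) = 0.62288612
d2 = d1 - sigma * sqrt(T) = 0.38788612
exp(-rT) = 0.98906028; exp(-qT) = 0.99825153
C = S_0 * exp(-qT) * N(d1) - K * exp(-rT) * N(d2)
N(d1) = 0.73332032; N(d2) = 0.65094985
C = 49.8400 * 0.99825153 * 0.73332032 - 44.6700 * 0.98906028 * 0.65094985 = 7.7250


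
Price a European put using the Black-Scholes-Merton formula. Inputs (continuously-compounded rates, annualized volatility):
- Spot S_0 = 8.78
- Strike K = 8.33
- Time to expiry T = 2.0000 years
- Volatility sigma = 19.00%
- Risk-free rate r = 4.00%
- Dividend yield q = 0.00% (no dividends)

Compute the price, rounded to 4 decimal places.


d1 = (ln(S/K) + (r - q + 0.5*sigma^2) * T) / (sigma * sqrt(T)) = 0.62788459
d2 = d1 - sigma * sqrt(T) = 0.35918401
exp(-rT) = 0.92311635; exp(-qT) = 1.00000000
P = K * exp(-rT) * N(-d2) - S_0 * exp(-qT) * N(-d1)
N(-d1) = 0.26503977; N(-d2) = 0.35972872
P = 8.3300 * 0.92311635 * 0.35972872 - 8.7800 * 1.00000000 * 0.26503977 = 0.4391

Answer: Price = 0.4391


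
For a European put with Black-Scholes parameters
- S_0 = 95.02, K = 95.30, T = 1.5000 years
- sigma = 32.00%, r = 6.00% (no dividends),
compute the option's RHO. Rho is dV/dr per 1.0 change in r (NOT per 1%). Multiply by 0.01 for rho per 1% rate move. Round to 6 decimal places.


d1 = 0.4180911187; d2 = 0.0261727599
phi(d1) = 0.3655549661; exp(-qT) = 1.0000000000; exp(-rT) = 0.9139311853
N(-d2) = 0.4895597715
Rho = -K*T*exp(-rT)*N(-d2) = -95.3000 * 1.5000 * 0.9139311853 * 0.4895597715 = -63.959253

Answer: Rho = -63.959253


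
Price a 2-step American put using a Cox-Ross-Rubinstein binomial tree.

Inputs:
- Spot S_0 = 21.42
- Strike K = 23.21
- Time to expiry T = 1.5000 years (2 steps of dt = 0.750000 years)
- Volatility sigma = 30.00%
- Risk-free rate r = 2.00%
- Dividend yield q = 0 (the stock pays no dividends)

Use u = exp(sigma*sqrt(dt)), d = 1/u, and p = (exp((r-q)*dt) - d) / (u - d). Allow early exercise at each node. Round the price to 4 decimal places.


Answer: Price = V(0,0) = 3.9638

Derivation:
dt = T/N = 0.750000
u = exp(sigma*sqrt(dt)) = 1.296681; d = 1/u = 0.771200
p = (exp((r-q)*dt) - d) / (u - d) = 0.464171
Discount per step: exp(-r*dt) = 0.985112
Stock lattice S(k, i) with i counting down-moves:
  k=0: S(0,0) = 21.4200
  k=1: S(1,0) = 27.7749; S(1,1) = 16.5191
  k=2: S(2,0) = 36.0152; S(2,1) = 21.4200; S(2,2) = 12.7395
Terminal payoffs V(N, i) = max(K - S_T, 0):
  V(2,0) = 0.000000; V(2,1) = 1.790000; V(2,2) = 10.470469
Backward induction: V(k, i) = exp(-r*dt) * [p * V(k+1, i) + (1-p) * V(k+1, i+1)]; then take max(V_cont, immediate exercise) for American.
  V(1,0) = exp(-r*dt) * [p*0.000000 + (1-p)*1.790000] = 0.944853; exercise = 0.000000; V(1,0) = max -> 0.944853
  V(1,1) = exp(-r*dt) * [p*1.790000 + (1-p)*10.470469] = 6.345346; exercise = 6.690897; V(1,1) = max -> 6.690897
  V(0,0) = exp(-r*dt) * [p*0.944853 + (1-p)*6.690897] = 3.963842; exercise = 1.790000; V(0,0) = max -> 3.963842


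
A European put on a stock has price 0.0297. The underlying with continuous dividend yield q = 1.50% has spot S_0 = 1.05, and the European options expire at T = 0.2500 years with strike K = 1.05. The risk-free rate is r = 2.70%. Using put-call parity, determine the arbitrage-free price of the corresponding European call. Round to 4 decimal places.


Put-call parity: C - P = S_0 * exp(-qT) - K * exp(-rT).
S_0 * exp(-qT) = 1.0500 * 0.99625702 = 1.04606987
K * exp(-rT) = 1.0500 * 0.99327273 = 1.04293637
C = P + S*exp(-qT) - K*exp(-rT)
C = 0.0297 + 1.04606987 - 1.04293637 = 0.0328

Answer: Call price = 0.0328


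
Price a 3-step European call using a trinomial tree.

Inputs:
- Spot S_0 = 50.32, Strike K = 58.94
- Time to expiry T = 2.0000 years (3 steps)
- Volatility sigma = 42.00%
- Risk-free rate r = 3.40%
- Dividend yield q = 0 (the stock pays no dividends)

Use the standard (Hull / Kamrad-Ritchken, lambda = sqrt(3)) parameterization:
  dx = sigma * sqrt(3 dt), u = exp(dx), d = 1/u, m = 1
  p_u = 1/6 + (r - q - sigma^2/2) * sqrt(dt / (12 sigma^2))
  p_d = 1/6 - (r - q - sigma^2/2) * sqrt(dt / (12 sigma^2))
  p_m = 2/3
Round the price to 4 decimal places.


dt = T/N = 0.666667; dx = sigma*sqrt(3*dt) = 0.593970
u = exp(dx) = 1.811164; d = 1/u = 0.552131
p_u = 0.136250, p_m = 0.666667, p_d = 0.197083
Discount per step: exp(-r*dt) = 0.977588
Stock lattice S(k, j) with j the centered position index:
  k=0: S(0,+0) = 50.3200
  k=1: S(1,-1) = 27.7832; S(1,+0) = 50.3200; S(1,+1) = 91.1378
  k=2: S(2,-2) = 15.3400; S(2,-1) = 27.7832; S(2,+0) = 50.3200; S(2,+1) = 91.1378; S(2,+2) = 165.0654
  k=3: S(3,-3) = 8.4697; S(3,-2) = 15.3400; S(3,-1) = 27.7832; S(3,+0) = 50.3200; S(3,+1) = 91.1378; S(3,+2) = 165.0654; S(3,+3) = 298.9606
Terminal payoffs V(N, j) = max(S_T - K, 0):
  V(3,-3) = 0.000000; V(3,-2) = 0.000000; V(3,-1) = 0.000000; V(3,+0) = 0.000000; V(3,+1) = 32.197769; V(3,+2) = 106.125441; V(3,+3) = 240.020573
Backward induction: V(k, j) = exp(-r*dt) * [p_u * V(k+1, j+1) + p_m * V(k+1, j) + p_d * V(k+1, j-1)]
  V(2,-2) = exp(-r*dt) * [p_u*0.000000 + p_m*0.000000 + p_d*0.000000] = 0.000000
  V(2,-1) = exp(-r*dt) * [p_u*0.000000 + p_m*0.000000 + p_d*0.000000] = 0.000000
  V(2,+0) = exp(-r*dt) * [p_u*32.197769 + p_m*0.000000 + p_d*0.000000] = 4.288622
  V(2,+1) = exp(-r*dt) * [p_u*106.125441 + p_m*32.197769 + p_d*0.000000] = 35.119620
  V(2,+2) = exp(-r*dt) * [p_u*240.020573 + p_m*106.125441 + p_d*32.197769] = 107.337933
  V(1,-1) = exp(-r*dt) * [p_u*4.288622 + p_m*0.000000 + p_d*0.000000] = 0.571228
  V(1,+0) = exp(-r*dt) * [p_u*35.119620 + p_m*4.288622 + p_d*0.000000] = 7.472807
  V(1,+1) = exp(-r*dt) * [p_u*107.337933 + p_m*35.119620 + p_d*4.288622] = 38.011638
  V(0,+0) = exp(-r*dt) * [p_u*38.011638 + p_m*7.472807 + p_d*0.571228] = 10.043283

Answer: Price = V(0,0) = 10.0433


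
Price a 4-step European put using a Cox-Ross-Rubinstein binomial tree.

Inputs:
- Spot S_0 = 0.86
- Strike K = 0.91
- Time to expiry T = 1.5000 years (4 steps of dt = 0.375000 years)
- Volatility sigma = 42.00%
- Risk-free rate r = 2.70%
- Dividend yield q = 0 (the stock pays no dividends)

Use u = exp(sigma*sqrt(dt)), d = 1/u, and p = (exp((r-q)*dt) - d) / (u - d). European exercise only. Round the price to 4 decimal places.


Answer: Price = V(0,0) = 0.1803

Derivation:
dt = T/N = 0.375000
u = exp(sigma*sqrt(dt)) = 1.293299; d = 1/u = 0.773216
p = (exp((r-q)*dt) - d) / (u - d) = 0.455620
Discount per step: exp(-r*dt) = 0.989926
Stock lattice S(k, i) with i counting down-moves:
  k=0: S(0,0) = 0.8600
  k=1: S(1,0) = 1.1122; S(1,1) = 0.6650
  k=2: S(2,0) = 1.4385; S(2,1) = 0.8600; S(2,2) = 0.5142
  k=3: S(3,0) = 1.8604; S(3,1) = 1.1122; S(3,2) = 0.6650; S(3,3) = 0.3976
  k=4: S(4,0) = 2.4060; S(4,1) = 1.4385; S(4,2) = 0.8600; S(4,3) = 0.5142; S(4,4) = 0.3074
Terminal payoffs V(N, i) = max(K - S_T, 0):
  V(4,0) = 0.000000; V(4,1) = 0.000000; V(4,2) = 0.050000; V(4,3) = 0.395837; V(4,4) = 0.602601
Backward induction: V(k, i) = exp(-r*dt) * [p * V(k+1, i) + (1-p) * V(k+1, i+1)].
  V(3,0) = exp(-r*dt) * [p*0.000000 + (1-p)*0.000000] = 0.000000
  V(3,1) = exp(-r*dt) * [p*0.000000 + (1-p)*0.050000] = 0.026945
  V(3,2) = exp(-r*dt) * [p*0.050000 + (1-p)*0.395837] = 0.235867
  V(3,3) = exp(-r*dt) * [p*0.395837 + (1-p)*0.602601] = 0.503274
  V(2,0) = exp(-r*dt) * [p*0.000000 + (1-p)*0.026945] = 0.014520
  V(2,1) = exp(-r*dt) * [p*0.026945 + (1-p)*0.235867] = 0.139261
  V(2,2) = exp(-r*dt) * [p*0.235867 + (1-p)*0.503274] = 0.377595
  V(1,0) = exp(-r*dt) * [p*0.014520 + (1-p)*0.139261] = 0.081596
  V(1,1) = exp(-r*dt) * [p*0.139261 + (1-p)*0.377595] = 0.266295
  V(0,0) = exp(-r*dt) * [p*0.081596 + (1-p)*0.266295] = 0.180308


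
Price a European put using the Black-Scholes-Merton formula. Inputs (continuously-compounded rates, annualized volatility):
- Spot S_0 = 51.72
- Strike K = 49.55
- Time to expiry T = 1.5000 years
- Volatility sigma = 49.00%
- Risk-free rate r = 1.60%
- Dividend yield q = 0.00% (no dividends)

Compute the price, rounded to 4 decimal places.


d1 = (ln(S/K) + (r - q + 0.5*sigma^2) * T) / (sigma * sqrt(T)) = 0.41147644
d2 = d1 - sigma * sqrt(T) = -0.18864855
exp(-rT) = 0.97628571; exp(-qT) = 1.00000000
P = K * exp(-rT) * N(-d2) - S_0 * exp(-qT) * N(-d1)
N(-d1) = 0.34036161; N(-d2) = 0.57481586
P = 49.5500 * 0.97628571 * 0.57481586 - 51.7200 * 1.00000000 * 0.34036161 = 10.2032

Answer: Price = 10.2032


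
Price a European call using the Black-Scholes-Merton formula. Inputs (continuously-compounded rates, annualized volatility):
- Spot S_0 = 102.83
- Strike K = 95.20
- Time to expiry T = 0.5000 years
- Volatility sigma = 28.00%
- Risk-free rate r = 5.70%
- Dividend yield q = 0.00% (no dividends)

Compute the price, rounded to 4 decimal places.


d1 = (ln(S/K) + (r - q + 0.5*sigma^2) * T) / (sigma * sqrt(T)) = 0.63234134
d2 = d1 - sigma * sqrt(T) = 0.43435144
exp(-rT) = 0.97190229; exp(-qT) = 1.00000000
C = S_0 * exp(-qT) * N(d1) - K * exp(-rT) * N(d2)
N(d1) = 0.73641807; N(d2) = 0.66798337
C = 102.8300 * 1.00000000 * 0.73641807 - 95.2000 * 0.97190229 * 0.66798337 = 13.9206

Answer: Price = 13.9206


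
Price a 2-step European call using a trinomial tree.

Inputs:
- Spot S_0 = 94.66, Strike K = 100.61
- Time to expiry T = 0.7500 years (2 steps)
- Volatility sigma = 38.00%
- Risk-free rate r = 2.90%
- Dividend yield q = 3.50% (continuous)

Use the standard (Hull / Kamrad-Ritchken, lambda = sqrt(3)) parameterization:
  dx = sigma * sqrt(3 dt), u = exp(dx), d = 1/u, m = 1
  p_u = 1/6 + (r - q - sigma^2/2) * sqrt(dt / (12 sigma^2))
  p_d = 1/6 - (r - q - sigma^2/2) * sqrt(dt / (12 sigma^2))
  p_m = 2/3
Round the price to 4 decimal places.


Answer: Price = V(0,0) = 8.8250

Derivation:
dt = T/N = 0.375000; dx = sigma*sqrt(3*dt) = 0.403051
u = exp(dx) = 1.496383; d = 1/u = 0.668278
p_u = 0.130288, p_m = 0.666667, p_d = 0.203045
Discount per step: exp(-r*dt) = 0.989184
Stock lattice S(k, j) with j the centered position index:
  k=0: S(0,+0) = 94.6600
  k=1: S(1,-1) = 63.2592; S(1,+0) = 94.6600; S(1,+1) = 141.6476
  k=2: S(2,-2) = 42.2747; S(2,-1) = 63.2592; S(2,+0) = 94.6600; S(2,+1) = 141.6476; S(2,+2) = 211.9591
Terminal payoffs V(N, j) = max(S_T - K, 0):
  V(2,-2) = 0.000000; V(2,-1) = 0.000000; V(2,+0) = 0.000000; V(2,+1) = 41.037615; V(2,+2) = 111.349084
Backward induction: V(k, j) = exp(-r*dt) * [p_u * V(k+1, j+1) + p_m * V(k+1, j) + p_d * V(k+1, j-1)]
  V(1,-1) = exp(-r*dt) * [p_u*0.000000 + p_m*0.000000 + p_d*0.000000] = 0.000000
  V(1,+0) = exp(-r*dt) * [p_u*41.037615 + p_m*0.000000 + p_d*0.000000] = 5.288874
  V(1,+1) = exp(-r*dt) * [p_u*111.349084 + p_m*41.037615 + p_d*0.000000] = 41.413022
  V(0,+0) = exp(-r*dt) * [p_u*41.413022 + p_m*5.288874 + p_d*0.000000] = 8.825035
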